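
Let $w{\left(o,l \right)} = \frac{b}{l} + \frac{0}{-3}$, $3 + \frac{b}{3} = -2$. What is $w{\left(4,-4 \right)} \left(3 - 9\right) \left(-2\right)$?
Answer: $45$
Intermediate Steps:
$b = -15$ ($b = -9 + 3 \left(-2\right) = -9 - 6 = -15$)
$w{\left(o,l \right)} = - \frac{15}{l}$ ($w{\left(o,l \right)} = - \frac{15}{l} + \frac{0}{-3} = - \frac{15}{l} + 0 \left(- \frac{1}{3}\right) = - \frac{15}{l} + 0 = - \frac{15}{l}$)
$w{\left(4,-4 \right)} \left(3 - 9\right) \left(-2\right) = - \frac{15}{-4} \left(3 - 9\right) \left(-2\right) = \left(-15\right) \left(- \frac{1}{4}\right) \left(3 - 9\right) \left(-2\right) = \frac{15}{4} \left(-6\right) \left(-2\right) = \left(- \frac{45}{2}\right) \left(-2\right) = 45$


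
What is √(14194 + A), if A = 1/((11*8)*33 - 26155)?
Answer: √7673404136943/23251 ≈ 119.14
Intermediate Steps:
A = -1/23251 (A = 1/(88*33 - 26155) = 1/(2904 - 26155) = 1/(-23251) = -1/23251 ≈ -4.3009e-5)
√(14194 + A) = √(14194 - 1/23251) = √(330024693/23251) = √7673404136943/23251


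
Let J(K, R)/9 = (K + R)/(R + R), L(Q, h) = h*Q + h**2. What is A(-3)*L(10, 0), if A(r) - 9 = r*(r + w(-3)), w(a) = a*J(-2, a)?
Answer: 0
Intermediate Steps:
L(Q, h) = h**2 + Q*h (L(Q, h) = Q*h + h**2 = h**2 + Q*h)
J(K, R) = 9*(K + R)/(2*R) (J(K, R) = 9*((K + R)/(R + R)) = 9*((K + R)/((2*R))) = 9*((K + R)*(1/(2*R))) = 9*((K + R)/(2*R)) = 9*(K + R)/(2*R))
w(a) = -9 + 9*a/2 (w(a) = a*(9*(-2 + a)/(2*a)) = -9 + 9*a/2)
A(r) = 9 + r*(-45/2 + r) (A(r) = 9 + r*(r + (-9 + (9/2)*(-3))) = 9 + r*(r + (-9 - 27/2)) = 9 + r*(r - 45/2) = 9 + r*(-45/2 + r))
A(-3)*L(10, 0) = (9 + (-3)**2 - 45/2*(-3))*(0*(10 + 0)) = (9 + 9 + 135/2)*(0*10) = (171/2)*0 = 0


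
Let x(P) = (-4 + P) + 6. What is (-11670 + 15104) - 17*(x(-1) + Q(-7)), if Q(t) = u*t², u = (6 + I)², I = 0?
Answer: -26571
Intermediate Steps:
u = 36 (u = (6 + 0)² = 6² = 36)
x(P) = 2 + P
Q(t) = 36*t²
(-11670 + 15104) - 17*(x(-1) + Q(-7)) = (-11670 + 15104) - 17*((2 - 1) + 36*(-7)²) = 3434 - 17*(1 + 36*49) = 3434 - 17*(1 + 1764) = 3434 - 17*1765 = 3434 - 30005 = -26571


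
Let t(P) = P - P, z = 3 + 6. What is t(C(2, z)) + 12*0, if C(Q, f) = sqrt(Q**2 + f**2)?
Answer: 0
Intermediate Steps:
z = 9
t(P) = 0
t(C(2, z)) + 12*0 = 0 + 12*0 = 0 + 0 = 0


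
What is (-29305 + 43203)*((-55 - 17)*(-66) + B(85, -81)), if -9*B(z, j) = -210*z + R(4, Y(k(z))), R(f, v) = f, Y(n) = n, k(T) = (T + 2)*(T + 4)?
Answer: 842413372/9 ≈ 9.3602e+7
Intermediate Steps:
k(T) = (2 + T)*(4 + T)
B(z, j) = -4/9 + 70*z/3 (B(z, j) = -(-210*z + 4)/9 = -(4 - 210*z)/9 = -4/9 + 70*z/3)
(-29305 + 43203)*((-55 - 17)*(-66) + B(85, -81)) = (-29305 + 43203)*((-55 - 17)*(-66) + (-4/9 + (70/3)*85)) = 13898*(-72*(-66) + (-4/9 + 5950/3)) = 13898*(4752 + 17846/9) = 13898*(60614/9) = 842413372/9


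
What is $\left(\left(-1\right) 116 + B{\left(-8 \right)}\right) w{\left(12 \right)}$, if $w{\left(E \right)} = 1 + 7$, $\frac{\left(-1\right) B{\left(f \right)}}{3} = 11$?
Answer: $-1192$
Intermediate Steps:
$B{\left(f \right)} = -33$ ($B{\left(f \right)} = \left(-3\right) 11 = -33$)
$w{\left(E \right)} = 8$
$\left(\left(-1\right) 116 + B{\left(-8 \right)}\right) w{\left(12 \right)} = \left(\left(-1\right) 116 - 33\right) 8 = \left(-116 - 33\right) 8 = \left(-149\right) 8 = -1192$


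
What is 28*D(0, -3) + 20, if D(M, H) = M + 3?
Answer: 104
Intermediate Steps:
D(M, H) = 3 + M
28*D(0, -3) + 20 = 28*(3 + 0) + 20 = 28*3 + 20 = 84 + 20 = 104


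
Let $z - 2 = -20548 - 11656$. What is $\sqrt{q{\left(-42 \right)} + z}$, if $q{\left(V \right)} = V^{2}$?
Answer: $3 i \sqrt{3382} \approx 174.46 i$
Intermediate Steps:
$z = -32202$ ($z = 2 - 32204 = -32202$)
$\sqrt{q{\left(-42 \right)} + z} = \sqrt{\left(-42\right)^{2} - 32202} = \sqrt{1764 - 32202} = \sqrt{-30438} = 3 i \sqrt{3382}$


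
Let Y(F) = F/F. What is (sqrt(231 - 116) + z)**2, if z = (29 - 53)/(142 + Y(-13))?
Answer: 2352211/20449 - 48*sqrt(115)/143 ≈ 111.43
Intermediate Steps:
Y(F) = 1
z = -24/143 (z = (29 - 53)/(142 + 1) = -24/143 ≈ -0.16783)
(sqrt(231 - 116) + z)**2 = (sqrt(231 - 116) - 24/143)**2 = (sqrt(115) - 24/143)**2 = (-24/143 + sqrt(115))**2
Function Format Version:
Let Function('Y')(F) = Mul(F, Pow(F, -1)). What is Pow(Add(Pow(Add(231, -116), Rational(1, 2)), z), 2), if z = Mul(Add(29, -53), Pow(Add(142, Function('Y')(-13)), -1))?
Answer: Add(Rational(2352211, 20449), Mul(Rational(-48, 143), Pow(115, Rational(1, 2)))) ≈ 111.43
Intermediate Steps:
Function('Y')(F) = 1
z = Rational(-24, 143) (z = Mul(Add(29, -53), Pow(Add(142, 1), -1)) = Mul(-24, Pow(143, -1)) = Mul(-24, Rational(1, 143)) = Rational(-24, 143) ≈ -0.16783)
Pow(Add(Pow(Add(231, -116), Rational(1, 2)), z), 2) = Pow(Add(Pow(Add(231, -116), Rational(1, 2)), Rational(-24, 143)), 2) = Pow(Add(Pow(115, Rational(1, 2)), Rational(-24, 143)), 2) = Pow(Add(Rational(-24, 143), Pow(115, Rational(1, 2))), 2)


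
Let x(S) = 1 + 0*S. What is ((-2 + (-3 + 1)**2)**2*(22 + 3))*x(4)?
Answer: 100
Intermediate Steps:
x(S) = 1 (x(S) = 1 + 0 = 1)
((-2 + (-3 + 1)**2)**2*(22 + 3))*x(4) = ((-2 + (-3 + 1)**2)**2*(22 + 3))*1 = ((-2 + (-2)**2)**2*25)*1 = ((-2 + 4)**2*25)*1 = (2**2*25)*1 = (4*25)*1 = 100*1 = 100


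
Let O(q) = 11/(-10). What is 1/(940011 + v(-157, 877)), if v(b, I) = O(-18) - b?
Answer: 10/9401669 ≈ 1.0636e-6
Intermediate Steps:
O(q) = -11/10 (O(q) = 11*(-1/10) = -11/10)
v(b, I) = -11/10 - b
1/(940011 + v(-157, 877)) = 1/(940011 + (-11/10 - 1*(-157))) = 1/(940011 + (-11/10 + 157)) = 1/(940011 + 1559/10) = 1/(9401669/10) = 10/9401669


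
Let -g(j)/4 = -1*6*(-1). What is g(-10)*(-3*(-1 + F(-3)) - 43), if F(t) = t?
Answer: 744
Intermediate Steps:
g(j) = -24 (g(j) = -4*(-1*6)*(-1) = -(-24)*(-1) = -4*6 = -24)
g(-10)*(-3*(-1 + F(-3)) - 43) = -24*(-3*(-1 - 3) - 43) = -24*(-3*(-4) - 43) = -24*(12 - 43) = -24*(-31) = 744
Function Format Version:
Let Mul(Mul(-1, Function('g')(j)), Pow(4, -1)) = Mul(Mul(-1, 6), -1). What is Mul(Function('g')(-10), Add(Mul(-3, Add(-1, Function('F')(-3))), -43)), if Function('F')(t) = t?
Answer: 744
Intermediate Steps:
Function('g')(j) = -24 (Function('g')(j) = Mul(-4, Mul(Mul(-1, 6), -1)) = Mul(-4, Mul(-6, -1)) = Mul(-4, 6) = -24)
Mul(Function('g')(-10), Add(Mul(-3, Add(-1, Function('F')(-3))), -43)) = Mul(-24, Add(Mul(-3, Add(-1, -3)), -43)) = Mul(-24, Add(Mul(-3, -4), -43)) = Mul(-24, Add(12, -43)) = Mul(-24, -31) = 744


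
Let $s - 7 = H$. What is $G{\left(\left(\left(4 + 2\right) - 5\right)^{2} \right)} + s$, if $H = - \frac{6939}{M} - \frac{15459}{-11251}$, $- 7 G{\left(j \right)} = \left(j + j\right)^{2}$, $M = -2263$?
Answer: $\frac{1937126427}{178227091} \approx 10.869$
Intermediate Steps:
$G{\left(j \right)} = - \frac{4 j^{2}}{7}$ ($G{\left(j \right)} = - \frac{\left(j + j\right)^{2}}{7} = - \frac{\left(2 j\right)^{2}}{7} = - \frac{4 j^{2}}{7}$)
$H = \frac{113054406}{25461013}$ ($H = - \frac{6939}{-2263} - \frac{15459}{-11251} = \left(-6939\right) \left(- \frac{1}{2263}\right) - - \frac{15459}{11251} = \frac{6939}{2263} + \frac{15459}{11251} = \frac{113054406}{25461013} \approx 4.4403$)
$s = \frac{291281497}{25461013}$ ($s = 7 + \frac{113054406}{25461013} = \frac{291281497}{25461013} \approx 11.44$)
$G{\left(\left(\left(4 + 2\right) - 5\right)^{2} \right)} + s = - \frac{4 \left(\left(\left(4 + 2\right) - 5\right)^{2}\right)^{2}}{7} + \frac{291281497}{25461013} = - \frac{4 \left(\left(6 - 5\right)^{2}\right)^{2}}{7} + \frac{291281497}{25461013} = - \frac{4 \left(1^{2}\right)^{2}}{7} + \frac{291281497}{25461013} = - \frac{4 \cdot 1^{2}}{7} + \frac{291281497}{25461013} = \left(- \frac{4}{7}\right) 1 + \frac{291281497}{25461013} = - \frac{4}{7} + \frac{291281497}{25461013} = \frac{1937126427}{178227091}$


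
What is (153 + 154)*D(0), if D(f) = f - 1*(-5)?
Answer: 1535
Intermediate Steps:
D(f) = 5 + f (D(f) = f + 5 = 5 + f)
(153 + 154)*D(0) = (153 + 154)*(5 + 0) = 307*5 = 1535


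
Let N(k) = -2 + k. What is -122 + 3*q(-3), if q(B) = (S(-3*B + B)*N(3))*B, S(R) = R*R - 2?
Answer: -428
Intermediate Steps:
S(R) = -2 + R² (S(R) = R² - 2 = -2 + R²)
q(B) = B*(-2 + 4*B²) (q(B) = ((-2 + (-3*B + B)²)*(-2 + 3))*B = ((-2 + (-2*B)²)*1)*B = ((-2 + 4*B²)*1)*B = (-2 + 4*B²)*B = B*(-2 + 4*B²))
-122 + 3*q(-3) = -122 + 3*(-2*(-3) + 4*(-3)³) = -122 + 3*(6 + 4*(-27)) = -122 + 3*(6 - 108) = -122 + 3*(-102) = -122 - 306 = -428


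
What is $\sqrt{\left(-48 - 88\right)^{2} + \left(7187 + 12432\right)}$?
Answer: $33 \sqrt{35} \approx 195.23$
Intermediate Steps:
$\sqrt{\left(-48 - 88\right)^{2} + \left(7187 + 12432\right)} = \sqrt{\left(-136\right)^{2} + 19619} = \sqrt{18496 + 19619} = \sqrt{38115} = 33 \sqrt{35}$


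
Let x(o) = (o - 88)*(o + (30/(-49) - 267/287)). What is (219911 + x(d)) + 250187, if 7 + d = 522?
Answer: 197841822/287 ≈ 6.8934e+5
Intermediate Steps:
d = 515 (d = -7 + 522 = 515)
x(o) = (-88 + o)*(-3099/2009 + o) (x(o) = (-88 + o)*(o + (30*(-1/49) - 267*1/287)) = (-88 + o)*(o + (-30/49 - 267/287)) = (-88 + o)*(o - 3099/2009) = (-88 + o)*(-3099/2009 + o))
(219911 + x(d)) + 250187 = (219911 + (272712/2009 + 515² - 179891/2009*515)) + 250187 = (219911 + (272712/2009 + 265225 - 92643865/2009)) + 250187 = (219911 + 62923696/287) + 250187 = 126038153/287 + 250187 = 197841822/287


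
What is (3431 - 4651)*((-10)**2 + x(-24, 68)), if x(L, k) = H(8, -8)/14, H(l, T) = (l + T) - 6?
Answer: -850340/7 ≈ -1.2148e+5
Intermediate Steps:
H(l, T) = -6 + T + l (H(l, T) = (T + l) - 6 = -6 + T + l)
x(L, k) = -3/7 (x(L, k) = (-6 - 8 + 8)/14 = -6*1/14 = -3/7)
(3431 - 4651)*((-10)**2 + x(-24, 68)) = (3431 - 4651)*((-10)**2 - 3/7) = -1220*(100 - 3/7) = -1220*697/7 = -850340/7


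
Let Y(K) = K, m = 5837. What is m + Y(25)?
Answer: 5862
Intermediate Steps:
m + Y(25) = 5837 + 25 = 5862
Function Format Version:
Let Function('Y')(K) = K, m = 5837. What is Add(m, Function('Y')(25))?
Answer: 5862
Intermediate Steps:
Add(m, Function('Y')(25)) = Add(5837, 25) = 5862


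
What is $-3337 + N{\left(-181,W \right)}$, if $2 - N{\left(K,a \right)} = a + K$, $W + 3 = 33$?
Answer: $-3184$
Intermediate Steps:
$W = 30$ ($W = -3 + 33 = 30$)
$N{\left(K,a \right)} = 2 - K - a$ ($N{\left(K,a \right)} = 2 - \left(a + K\right) = 2 - \left(K + a\right) = 2 - K - a$)
$-3337 + N{\left(-181,W \right)} = -3337 - -153 = -3337 + \left(2 + 181 - 30\right) = -3337 + 153 = -3184$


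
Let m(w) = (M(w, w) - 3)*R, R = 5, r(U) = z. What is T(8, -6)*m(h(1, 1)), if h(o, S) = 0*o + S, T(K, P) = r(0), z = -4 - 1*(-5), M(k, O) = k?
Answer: -10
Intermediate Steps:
z = 1 (z = -4 + 5 = 1)
r(U) = 1
T(K, P) = 1
h(o, S) = S (h(o, S) = 0 + S = S)
m(w) = -15 + 5*w (m(w) = (w - 3)*5 = (-3 + w)*5 = -15 + 5*w)
T(8, -6)*m(h(1, 1)) = 1*(-15 + 5*1) = 1*(-15 + 5) = 1*(-10) = -10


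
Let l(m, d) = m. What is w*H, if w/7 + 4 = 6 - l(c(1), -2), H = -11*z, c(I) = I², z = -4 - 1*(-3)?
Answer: 77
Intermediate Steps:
z = -1 (z = -4 + 3 = -1)
H = 11 (H = -11*(-1) = 11)
w = 7 (w = -28 + 7*(6 - 1*1²) = -28 + 7*(6 - 1*1) = -28 + 7*(6 - 1) = -28 + 7*5 = -28 + 35 = 7)
w*H = 7*11 = 77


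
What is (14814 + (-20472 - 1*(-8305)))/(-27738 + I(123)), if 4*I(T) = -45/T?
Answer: -434108/4549047 ≈ -0.095428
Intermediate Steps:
I(T) = -45/(4*T) (I(T) = (-45/T)/4 = -45/(4*T))
(14814 + (-20472 - 1*(-8305)))/(-27738 + I(123)) = (14814 + (-20472 - 1*(-8305)))/(-27738 - 45/4/123) = (14814 + (-20472 + 8305))/(-27738 - 45/4*1/123) = (14814 - 12167)/(-27738 - 15/164) = 2647/(-4549047/164) = 2647*(-164/4549047) = -434108/4549047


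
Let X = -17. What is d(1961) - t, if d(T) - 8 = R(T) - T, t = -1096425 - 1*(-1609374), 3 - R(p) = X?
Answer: -514882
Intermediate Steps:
R(p) = 20 (R(p) = 3 - 1*(-17) = 3 + 17 = 20)
t = 512949 (t = -1096425 + 1609374 = 512949)
d(T) = 28 - T (d(T) = 8 + (20 - T) = 28 - T)
d(1961) - t = (28 - 1*1961) - 1*512949 = (28 - 1961) - 512949 = -1933 - 512949 = -514882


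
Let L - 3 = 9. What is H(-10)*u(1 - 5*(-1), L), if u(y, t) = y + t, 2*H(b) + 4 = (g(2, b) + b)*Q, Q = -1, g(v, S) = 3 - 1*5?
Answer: 72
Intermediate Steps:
g(v, S) = -2 (g(v, S) = 3 - 5 = -2)
H(b) = -1 - b/2 (H(b) = -2 + ((-2 + b)*(-1))/2 = -2 + (2 - b)/2 = -2 + (1 - b/2) = -1 - b/2)
L = 12 (L = 3 + 9 = 12)
u(y, t) = t + y
H(-10)*u(1 - 5*(-1), L) = (-1 - 1/2*(-10))*(12 + (1 - 5*(-1))) = (-1 + 5)*(12 + (1 + 5)) = 4*(12 + 6) = 4*18 = 72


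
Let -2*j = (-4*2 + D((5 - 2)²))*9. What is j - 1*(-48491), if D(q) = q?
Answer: 96973/2 ≈ 48487.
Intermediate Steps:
j = -9/2 (j = -(-4*2 + (5 - 2)²)*9/2 = -(-8 + 3²)*9/2 = -(-8 + 9)*9/2 = -9/2 ≈ -4.5000)
j - 1*(-48491) = -9/2 - 1*(-48491) = -9/2 + 48491 = 96973/2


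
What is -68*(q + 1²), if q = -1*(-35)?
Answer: -2448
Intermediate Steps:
q = 35
-68*(q + 1²) = -68*(35 + 1²) = -68*(35 + 1) = -68*36 = -2448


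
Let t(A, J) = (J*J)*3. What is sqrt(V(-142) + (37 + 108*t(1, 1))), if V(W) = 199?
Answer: 4*sqrt(35) ≈ 23.664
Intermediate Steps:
t(A, J) = 3*J**2 (t(A, J) = J**2*3 = 3*J**2)
sqrt(V(-142) + (37 + 108*t(1, 1))) = sqrt(199 + (37 + 108*(3*1**2))) = sqrt(199 + (37 + 108*(3*1))) = sqrt(199 + (37 + 108*3)) = sqrt(199 + (37 + 324)) = sqrt(199 + 361) = sqrt(560) = 4*sqrt(35)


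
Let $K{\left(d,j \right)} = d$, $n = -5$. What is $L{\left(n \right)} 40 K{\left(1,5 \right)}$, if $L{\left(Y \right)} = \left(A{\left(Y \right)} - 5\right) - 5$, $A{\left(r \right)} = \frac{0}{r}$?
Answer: $-400$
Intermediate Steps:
$A{\left(r \right)} = 0$
$L{\left(Y \right)} = -10$ ($L{\left(Y \right)} = \left(0 - 5\right) - 5 = -5 - 5 = -10$)
$L{\left(n \right)} 40 K{\left(1,5 \right)} = \left(-10\right) 40 \cdot 1 = \left(-400\right) 1 = -400$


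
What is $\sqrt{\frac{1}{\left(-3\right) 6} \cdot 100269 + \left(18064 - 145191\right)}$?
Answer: $\frac{i \sqrt{530790}}{2} \approx 364.28 i$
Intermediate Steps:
$\sqrt{\frac{1}{\left(-3\right) 6} \cdot 100269 + \left(18064 - 145191\right)} = \sqrt{\left(- \frac{1}{3}\right) \frac{1}{6} \cdot 100269 + \left(18064 - 145191\right)} = \sqrt{\left(- \frac{1}{18}\right) 100269 - 127127} = \sqrt{- \frac{11141}{2} - 127127} = \sqrt{- \frac{265395}{2}} = \frac{i \sqrt{530790}}{2}$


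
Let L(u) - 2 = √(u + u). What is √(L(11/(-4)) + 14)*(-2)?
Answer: -√(64 + 2*I*√22) ≈ -8.0213 - 0.58474*I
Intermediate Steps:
L(u) = 2 + √2*√u (L(u) = 2 + √(u + u) = 2 + √(2*u) = 2 + √2*√u)
√(L(11/(-4)) + 14)*(-2) = √((2 + √2*√(11/(-4))) + 14)*(-2) = √((2 + √2*√(11*(-¼))) + 14)*(-2) = √((2 + √2*√(-11/4)) + 14)*(-2) = √((2 + √2*(I*√11/2)) + 14)*(-2) = √((2 + I*√22/2) + 14)*(-2) = √(16 + I*√22/2)*(-2) = -2*√(16 + I*√22/2)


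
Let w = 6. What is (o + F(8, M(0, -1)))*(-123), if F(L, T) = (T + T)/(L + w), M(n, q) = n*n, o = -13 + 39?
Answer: -3198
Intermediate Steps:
o = 26
M(n, q) = n²
F(L, T) = 2*T/(6 + L) (F(L, T) = (T + T)/(L + 6) = (2*T)/(6 + L) = 2*T/(6 + L))
(o + F(8, M(0, -1)))*(-123) = (26 + 2*0²/(6 + 8))*(-123) = (26 + 2*0/14)*(-123) = (26 + 2*0*(1/14))*(-123) = (26 + 0)*(-123) = 26*(-123) = -3198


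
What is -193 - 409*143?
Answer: -58680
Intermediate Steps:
-193 - 409*143 = -193 - 58487 = -58680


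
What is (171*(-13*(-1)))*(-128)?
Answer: -284544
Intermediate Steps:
(171*(-13*(-1)))*(-128) = (171*13)*(-128) = 2223*(-128) = -284544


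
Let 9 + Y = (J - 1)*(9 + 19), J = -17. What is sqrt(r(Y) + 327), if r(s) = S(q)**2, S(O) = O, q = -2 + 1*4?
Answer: sqrt(331) ≈ 18.193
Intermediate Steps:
q = 2 (q = -2 + 4 = 2)
Y = -513 (Y = -9 + (-17 - 1)*(9 + 19) = -9 - 18*28 = -9 - 504 = -513)
r(s) = 4 (r(s) = 2**2 = 4)
sqrt(r(Y) + 327) = sqrt(4 + 327) = sqrt(331)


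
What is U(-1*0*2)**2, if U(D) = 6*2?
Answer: 144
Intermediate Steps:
U(D) = 12
U(-1*0*2)**2 = 12**2 = 144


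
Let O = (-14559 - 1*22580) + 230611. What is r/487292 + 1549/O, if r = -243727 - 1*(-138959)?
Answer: -4878714797/23569339456 ≈ -0.20699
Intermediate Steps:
r = -104768 (r = -243727 + 138959 = -104768)
O = 193472 (O = (-14559 - 22580) + 230611 = -37139 + 230611 = 193472)
r/487292 + 1549/O = -104768/487292 + 1549/193472 = -104768*1/487292 + 1549*(1/193472) = -26192/121823 + 1549/193472 = -4878714797/23569339456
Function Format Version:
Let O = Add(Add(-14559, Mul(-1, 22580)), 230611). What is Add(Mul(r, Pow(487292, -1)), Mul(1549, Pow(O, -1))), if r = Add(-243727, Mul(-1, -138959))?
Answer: Rational(-4878714797, 23569339456) ≈ -0.20699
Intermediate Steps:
r = -104768 (r = Add(-243727, 138959) = -104768)
O = 193472 (O = Add(Add(-14559, -22580), 230611) = Add(-37139, 230611) = 193472)
Add(Mul(r, Pow(487292, -1)), Mul(1549, Pow(O, -1))) = Add(Mul(-104768, Pow(487292, -1)), Mul(1549, Pow(193472, -1))) = Add(Mul(-104768, Rational(1, 487292)), Mul(1549, Rational(1, 193472))) = Add(Rational(-26192, 121823), Rational(1549, 193472)) = Rational(-4878714797, 23569339456)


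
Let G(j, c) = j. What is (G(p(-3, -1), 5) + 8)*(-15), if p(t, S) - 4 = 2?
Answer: -210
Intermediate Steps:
p(t, S) = 6 (p(t, S) = 4 + 2 = 6)
(G(p(-3, -1), 5) + 8)*(-15) = (6 + 8)*(-15) = 14*(-15) = -210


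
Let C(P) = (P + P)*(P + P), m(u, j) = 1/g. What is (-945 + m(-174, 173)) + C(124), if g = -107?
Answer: 6479812/107 ≈ 60559.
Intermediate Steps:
m(u, j) = -1/107 (m(u, j) = 1/(-107) = -1/107)
C(P) = 4*P**2 (C(P) = (2*P)*(2*P) = 4*P**2)
(-945 + m(-174, 173)) + C(124) = (-945 - 1/107) + 4*124**2 = -101116/107 + 4*15376 = -101116/107 + 61504 = 6479812/107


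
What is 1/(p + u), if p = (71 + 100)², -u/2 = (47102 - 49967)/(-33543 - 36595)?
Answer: 35069/1025449764 ≈ 3.4199e-5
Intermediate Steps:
u = -2865/35069 (u = -2*(47102 - 49967)/(-33543 - 36595) = -(-5730)/(-70138) = -(-5730)*(-1)/70138 = -2*2865/70138 = -2865/35069 ≈ -0.081696)
p = 29241 (p = 171² = 29241)
1/(p + u) = 1/(29241 - 2865/35069) = 1/(1025449764/35069) = 35069/1025449764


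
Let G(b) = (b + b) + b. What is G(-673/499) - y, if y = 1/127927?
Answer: -258285112/63835573 ≈ -4.0461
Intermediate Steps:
y = 1/127927 ≈ 7.8170e-6
G(b) = 3*b (G(b) = 2*b + b = 3*b)
G(-673/499) - y = 3*(-673/499) - 1*1/127927 = 3*(-673*1/499) - 1/127927 = 3*(-673/499) - 1/127927 = -2019/499 - 1/127927 = -258285112/63835573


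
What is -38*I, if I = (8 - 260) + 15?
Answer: 9006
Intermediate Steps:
I = -237 (I = -252 + 15 = -237)
-38*I = -38*(-237) = 9006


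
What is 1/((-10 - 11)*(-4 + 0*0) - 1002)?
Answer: -1/918 ≈ -0.0010893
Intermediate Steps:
1/((-10 - 11)*(-4 + 0*0) - 1002) = 1/(-21*(-4 + 0) - 1002) = 1/(-21*(-4) - 1002) = 1/(84 - 1002) = 1/(-918) = -1/918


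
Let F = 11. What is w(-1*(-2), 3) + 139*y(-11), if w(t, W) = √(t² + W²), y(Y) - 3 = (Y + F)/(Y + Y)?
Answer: 417 + √13 ≈ 420.61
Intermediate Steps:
y(Y) = 3 + (11 + Y)/(2*Y) (y(Y) = 3 + (Y + 11)/(Y + Y) = 3 + (11 + Y)/((2*Y)) = 3 + (11 + Y)*(1/(2*Y)) = 3 + (11 + Y)/(2*Y))
w(t, W) = √(W² + t²)
w(-1*(-2), 3) + 139*y(-11) = √(3² + (-1*(-2))²) + 139*((½)*(11 + 7*(-11))/(-11)) = √(9 + 2²) + 139*((½)*(-1/11)*(11 - 77)) = √(9 + 4) + 139*((½)*(-1/11)*(-66)) = √13 + 139*3 = √13 + 417 = 417 + √13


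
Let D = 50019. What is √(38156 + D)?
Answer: 5*√3527 ≈ 296.94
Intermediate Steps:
√(38156 + D) = √(38156 + 50019) = √88175 = 5*√3527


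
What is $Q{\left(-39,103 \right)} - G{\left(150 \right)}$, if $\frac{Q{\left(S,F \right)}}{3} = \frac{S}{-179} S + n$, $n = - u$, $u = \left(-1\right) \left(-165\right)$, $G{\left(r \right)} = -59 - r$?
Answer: $- \frac{55757}{179} \approx -311.49$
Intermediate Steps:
$u = 165$
$n = -165$ ($n = \left(-1\right) 165 = -165$)
$Q{\left(S,F \right)} = -495 - \frac{3 S^{2}}{179}$ ($Q{\left(S,F \right)} = 3 \left(\frac{S}{-179} S - 165\right) = 3 \left(S \left(- \frac{1}{179}\right) S - 165\right) = 3 \left(- \frac{S}{179} S - 165\right) = 3 \left(- \frac{S^{2}}{179} - 165\right) = 3 \left(-165 - \frac{S^{2}}{179}\right) = -495 - \frac{3 S^{2}}{179}$)
$Q{\left(-39,103 \right)} - G{\left(150 \right)} = \left(-495 - \frac{3 \left(-39\right)^{2}}{179}\right) - \left(-59 - 150\right) = \left(-495 - \frac{4563}{179}\right) - \left(-59 - 150\right) = \left(-495 - \frac{4563}{179}\right) - -209 = - \frac{93168}{179} + 209 = - \frac{55757}{179}$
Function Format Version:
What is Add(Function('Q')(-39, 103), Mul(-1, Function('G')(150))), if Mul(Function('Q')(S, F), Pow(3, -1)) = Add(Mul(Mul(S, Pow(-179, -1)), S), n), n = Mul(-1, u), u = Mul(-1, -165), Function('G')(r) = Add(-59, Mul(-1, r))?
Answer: Rational(-55757, 179) ≈ -311.49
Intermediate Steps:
u = 165
n = -165 (n = Mul(-1, 165) = -165)
Function('Q')(S, F) = Add(-495, Mul(Rational(-3, 179), Pow(S, 2))) (Function('Q')(S, F) = Mul(3, Add(Mul(Mul(S, Pow(-179, -1)), S), -165)) = Mul(3, Add(Mul(Mul(S, Rational(-1, 179)), S), -165)) = Mul(3, Add(Mul(Mul(Rational(-1, 179), S), S), -165)) = Mul(3, Add(Mul(Rational(-1, 179), Pow(S, 2)), -165)) = Mul(3, Add(-165, Mul(Rational(-1, 179), Pow(S, 2)))) = Add(-495, Mul(Rational(-3, 179), Pow(S, 2))))
Add(Function('Q')(-39, 103), Mul(-1, Function('G')(150))) = Add(Add(-495, Mul(Rational(-3, 179), Pow(-39, 2))), Mul(-1, Add(-59, Mul(-1, 150)))) = Add(Add(-495, Mul(Rational(-3, 179), 1521)), Mul(-1, Add(-59, -150))) = Add(Add(-495, Rational(-4563, 179)), Mul(-1, -209)) = Add(Rational(-93168, 179), 209) = Rational(-55757, 179)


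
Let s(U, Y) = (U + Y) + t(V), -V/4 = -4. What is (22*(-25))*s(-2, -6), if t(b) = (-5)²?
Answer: -9350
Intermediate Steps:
V = 16 (V = -4*(-4) = 16)
t(b) = 25
s(U, Y) = 25 + U + Y (s(U, Y) = (U + Y) + 25 = 25 + U + Y)
(22*(-25))*s(-2, -6) = (22*(-25))*(25 - 2 - 6) = -550*17 = -9350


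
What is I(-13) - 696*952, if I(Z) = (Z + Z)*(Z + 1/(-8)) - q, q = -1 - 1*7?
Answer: -2648971/4 ≈ -6.6224e+5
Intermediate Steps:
q = -8 (q = -1 - 7 = -8)
I(Z) = 8 + 2*Z*(-⅛ + Z) (I(Z) = (Z + Z)*(Z + 1/(-8)) - 1*(-8) = (2*Z)*(Z - ⅛) + 8 = (2*Z)*(-⅛ + Z) + 8 = 2*Z*(-⅛ + Z) + 8 = 8 + 2*Z*(-⅛ + Z))
I(-13) - 696*952 = (8 + 2*(-13)² - ¼*(-13)) - 696*952 = (8 + 2*169 + 13/4) - 662592 = (8 + 338 + 13/4) - 662592 = 1397/4 - 662592 = -2648971/4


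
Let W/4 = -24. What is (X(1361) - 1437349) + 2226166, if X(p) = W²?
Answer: 798033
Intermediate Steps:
W = -96 (W = 4*(-24) = -96)
X(p) = 9216 (X(p) = (-96)² = 9216)
(X(1361) - 1437349) + 2226166 = (9216 - 1437349) + 2226166 = -1428133 + 2226166 = 798033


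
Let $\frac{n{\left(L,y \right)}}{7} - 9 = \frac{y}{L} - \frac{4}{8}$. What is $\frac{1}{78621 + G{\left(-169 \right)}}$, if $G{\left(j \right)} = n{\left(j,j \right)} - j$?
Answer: $\frac{2}{157713} \approx 1.2681 \cdot 10^{-5}$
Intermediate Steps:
$n{\left(L,y \right)} = \frac{119}{2} + \frac{7 y}{L}$ ($n{\left(L,y \right)} = 63 + 7 \left(\frac{y}{L} - \frac{4}{8}\right) = 63 + 7 \left(\frac{y}{L} - \frac{1}{2}\right) = 63 + 7 \left(- \frac{1}{2} + \frac{y}{L}\right) = 63 - \left(\frac{7}{2} - \frac{7 y}{L}\right) = \frac{119}{2} + \frac{7 y}{L}$)
$G{\left(j \right)} = \frac{133}{2} - j$ ($G{\left(j \right)} = \left(\frac{119}{2} + \frac{7 j}{j}\right) - j = \left(\frac{119}{2} + 7\right) - j = \frac{133}{2} - j$)
$\frac{1}{78621 + G{\left(-169 \right)}} = \frac{1}{78621 + \left(\frac{133}{2} - -169\right)} = \frac{1}{78621 + \left(\frac{133}{2} + 169\right)} = \frac{1}{78621 + \frac{471}{2}} = \frac{1}{\frac{157713}{2}} = \frac{2}{157713}$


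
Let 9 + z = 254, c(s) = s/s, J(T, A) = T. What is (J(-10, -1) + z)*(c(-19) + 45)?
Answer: 10810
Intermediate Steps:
c(s) = 1
z = 245 (z = -9 + 254 = 245)
(J(-10, -1) + z)*(c(-19) + 45) = (-10 + 245)*(1 + 45) = 235*46 = 10810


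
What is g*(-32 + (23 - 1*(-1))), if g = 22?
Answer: -176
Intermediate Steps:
g*(-32 + (23 - 1*(-1))) = 22*(-32 + (23 - 1*(-1))) = 22*(-32 + (23 + 1)) = 22*(-32 + 24) = 22*(-8) = -176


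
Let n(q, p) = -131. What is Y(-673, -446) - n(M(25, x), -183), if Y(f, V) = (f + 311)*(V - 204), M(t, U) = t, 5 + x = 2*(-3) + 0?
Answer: 235431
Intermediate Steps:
x = -11 (x = -5 + (2*(-3) + 0) = -5 + (-6 + 0) = -5 - 6 = -11)
Y(f, V) = (-204 + V)*(311 + f) (Y(f, V) = (311 + f)*(-204 + V) = (-204 + V)*(311 + f))
Y(-673, -446) - n(M(25, x), -183) = (-63444 - 204*(-673) + 311*(-446) - 446*(-673)) - 1*(-131) = (-63444 + 137292 - 138706 + 300158) + 131 = 235300 + 131 = 235431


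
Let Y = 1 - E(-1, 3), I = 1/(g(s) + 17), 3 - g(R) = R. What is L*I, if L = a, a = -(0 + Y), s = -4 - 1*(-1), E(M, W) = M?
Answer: -2/23 ≈ -0.086957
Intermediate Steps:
s = -3 (s = -4 + 1 = -3)
g(R) = 3 - R
I = 1/23 (I = 1/((3 - 1*(-3)) + 17) = 1/((3 + 3) + 17) = 1/(6 + 17) = 1/23 ≈ 0.043478)
Y = 2 (Y = 1 - 1*(-1) = 1 + 1 = 2)
a = -2 (a = -(0 + 2) = -1*2 = -2)
L = -2
L*I = -2*1/23 = -2/23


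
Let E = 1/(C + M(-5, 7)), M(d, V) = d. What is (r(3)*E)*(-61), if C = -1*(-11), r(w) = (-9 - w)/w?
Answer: 122/3 ≈ 40.667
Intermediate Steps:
r(w) = (-9 - w)/w
C = 11
E = 1/6 (E = 1/(11 - 5) = 1/6 ≈ 0.16667)
(r(3)*E)*(-61) = (((-9 - 1*3)/3)*(1/6))*(-61) = (((-9 - 3)/3)*(1/6))*(-61) = (((1/3)*(-12))*(1/6))*(-61) = -4*1/6*(-61) = -2/3*(-61) = 122/3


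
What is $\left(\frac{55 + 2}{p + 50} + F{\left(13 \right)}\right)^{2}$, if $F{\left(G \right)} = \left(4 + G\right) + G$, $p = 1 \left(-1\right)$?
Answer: $\frac{2331729}{2401} \approx 971.15$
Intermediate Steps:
$p = -1$
$F{\left(G \right)} = 4 + 2 G$
$\left(\frac{55 + 2}{p + 50} + F{\left(13 \right)}\right)^{2} = \left(\frac{55 + 2}{-1 + 50} + \left(4 + 2 \cdot 13\right)\right)^{2} = \left(\frac{57}{49} + \left(4 + 26\right)\right)^{2} = \left(57 \cdot \frac{1}{49} + 30\right)^{2} = \left(\frac{57}{49} + 30\right)^{2} = \left(\frac{1527}{49}\right)^{2} = \frac{2331729}{2401}$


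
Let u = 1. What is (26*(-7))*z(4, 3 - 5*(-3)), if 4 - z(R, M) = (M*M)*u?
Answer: 58240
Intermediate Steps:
z(R, M) = 4 - M**2 (z(R, M) = 4 - M*M = 4 - M**2)
(26*(-7))*z(4, 3 - 5*(-3)) = (26*(-7))*(4 - (3 - 5*(-3))**2) = -182*(4 - (3 + 15)**2) = -182*(4 - 1*18**2) = -182*(4 - 1*324) = -182*(4 - 324) = -182*(-320) = 58240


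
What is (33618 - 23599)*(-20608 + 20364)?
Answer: -2444636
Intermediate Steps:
(33618 - 23599)*(-20608 + 20364) = 10019*(-244) = -2444636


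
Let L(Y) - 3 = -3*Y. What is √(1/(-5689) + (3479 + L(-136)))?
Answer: √125898759001/5689 ≈ 62.370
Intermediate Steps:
L(Y) = 3 - 3*Y
√(1/(-5689) + (3479 + L(-136))) = √(1/(-5689) + (3479 + (3 - 3*(-136)))) = √(-1/5689 + (3479 + (3 + 408))) = √(-1/5689 + (3479 + 411)) = √(-1/5689 + 3890) = √(22130209/5689) = √125898759001/5689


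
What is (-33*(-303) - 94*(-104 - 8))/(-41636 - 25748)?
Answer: -20527/67384 ≈ -0.30463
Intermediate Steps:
(-33*(-303) - 94*(-104 - 8))/(-41636 - 25748) = (9999 - 94*(-112))/(-67384) = (9999 + 10528)*(-1/67384) = 20527*(-1/67384) = -20527/67384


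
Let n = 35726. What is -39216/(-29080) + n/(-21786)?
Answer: -11534519/39596055 ≈ -0.29130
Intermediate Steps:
-39216/(-29080) + n/(-21786) = -39216/(-29080) + 35726/(-21786) = -39216*(-1/29080) + 35726*(-1/21786) = 4902/3635 - 17863/10893 = -11534519/39596055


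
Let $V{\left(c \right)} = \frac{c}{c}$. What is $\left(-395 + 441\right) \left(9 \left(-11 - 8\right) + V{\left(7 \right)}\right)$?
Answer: $-7820$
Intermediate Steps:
$V{\left(c \right)} = 1$
$\left(-395 + 441\right) \left(9 \left(-11 - 8\right) + V{\left(7 \right)}\right) = \left(-395 + 441\right) \left(9 \left(-11 - 8\right) + 1\right) = 46 \left(9 \left(-11 - 8\right) + 1\right) = 46 \left(9 \left(-19\right) + 1\right) = 46 \left(-171 + 1\right) = 46 \left(-170\right) = -7820$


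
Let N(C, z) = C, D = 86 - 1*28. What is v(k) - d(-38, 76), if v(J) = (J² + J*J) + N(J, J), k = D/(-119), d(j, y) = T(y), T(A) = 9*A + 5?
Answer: -9757103/14161 ≈ -689.01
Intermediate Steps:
D = 58 (D = 86 - 28 = 58)
T(A) = 5 + 9*A
d(j, y) = 5 + 9*y
k = -58/119 (k = 58/(-119) = 58*(-1/119) = -58/119 ≈ -0.48739)
v(J) = J + 2*J² (v(J) = (J² + J*J) + J = (J² + J²) + J = 2*J² + J = J + 2*J²)
v(k) - d(-38, 76) = -58*(1 + 2*(-58/119))/119 - (5 + 9*76) = -58*(1 - 116/119)/119 - (5 + 684) = -58/119*3/119 - 1*689 = -174/14161 - 689 = -9757103/14161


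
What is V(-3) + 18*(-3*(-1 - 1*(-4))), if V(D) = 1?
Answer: -161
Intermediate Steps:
V(-3) + 18*(-3*(-1 - 1*(-4))) = 1 + 18*(-3*(-1 - 1*(-4))) = 1 + 18*(-3*(-1 + 4)) = 1 + 18*(-3*3) = 1 + 18*(-9) = 1 - 162 = -161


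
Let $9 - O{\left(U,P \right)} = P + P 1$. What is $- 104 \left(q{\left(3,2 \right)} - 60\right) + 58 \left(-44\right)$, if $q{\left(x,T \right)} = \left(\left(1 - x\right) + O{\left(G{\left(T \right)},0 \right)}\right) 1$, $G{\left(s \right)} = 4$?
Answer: $2960$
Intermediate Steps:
$O{\left(U,P \right)} = 9 - 2 P$ ($O{\left(U,P \right)} = 9 - \left(P + P 1\right) = 9 - \left(P + P\right) = 9 - 2 P$)
$q{\left(x,T \right)} = 10 - x$ ($q{\left(x,T \right)} = \left(\left(1 - x\right) + \left(9 - 0\right)\right) 1 = \left(\left(1 - x\right) + \left(9 + 0\right)\right) 1 = \left(\left(1 - x\right) + 9\right) 1 = \left(10 - x\right) 1 = 10 - x$)
$- 104 \left(q{\left(3,2 \right)} - 60\right) + 58 \left(-44\right) = - 104 \left(\left(10 - 3\right) - 60\right) + 58 \left(-44\right) = - 104 \left(\left(10 - 3\right) - 60\right) - 2552 = - 104 \left(7 - 60\right) - 2552 = \left(-104\right) \left(-53\right) - 2552 = 5512 - 2552 = 2960$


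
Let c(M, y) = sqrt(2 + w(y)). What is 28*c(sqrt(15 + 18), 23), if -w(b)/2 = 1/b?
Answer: 56*sqrt(253)/23 ≈ 38.728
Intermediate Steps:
w(b) = -2/b
c(M, y) = sqrt(2 - 2/y)
28*c(sqrt(15 + 18), 23) = 28*sqrt(2 - 2/23) = 28*sqrt(44/23) = 28*(2*sqrt(253)/23) = 56*sqrt(253)/23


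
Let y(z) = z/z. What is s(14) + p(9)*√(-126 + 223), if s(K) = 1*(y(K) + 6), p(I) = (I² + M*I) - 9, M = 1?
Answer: 7 + 81*√97 ≈ 804.76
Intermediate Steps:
y(z) = 1
p(I) = -9 + I + I² (p(I) = (I² + 1*I) - 9 = (I² + I) - 9 = (I + I²) - 9 = -9 + I + I²)
s(K) = 7 (s(K) = 1*(1 + 6) = 1*7 = 7)
s(14) + p(9)*√(-126 + 223) = 7 + (-9 + 9 + 9²)*√(-126 + 223) = 7 + (-9 + 9 + 81)*√97 = 7 + 81*√97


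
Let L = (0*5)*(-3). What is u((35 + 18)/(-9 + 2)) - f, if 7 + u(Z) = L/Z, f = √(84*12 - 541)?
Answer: -7 - √467 ≈ -28.610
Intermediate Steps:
L = 0 (L = 0*(-3) = 0)
f = √467 (f = √(1008 - 541) = √467 ≈ 21.610)
u(Z) = -7 (u(Z) = -7 + 0/Z = -7 + 0 = -7)
u((35 + 18)/(-9 + 2)) - f = -7 - √467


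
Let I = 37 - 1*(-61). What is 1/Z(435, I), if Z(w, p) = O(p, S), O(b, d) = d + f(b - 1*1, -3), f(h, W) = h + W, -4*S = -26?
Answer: 2/201 ≈ 0.0099503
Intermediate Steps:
S = 13/2 (S = -¼*(-26) = 13/2 ≈ 6.5000)
f(h, W) = W + h
I = 98 (I = 37 + 61 = 98)
O(b, d) = -4 + b + d (O(b, d) = d + (-3 + (b - 1*1)) = d + (-3 + (b - 1)) = d + (-3 + (-1 + b)) = d + (-4 + b) = -4 + b + d)
Z(w, p) = 5/2 + p (Z(w, p) = -4 + p + 13/2 = 5/2 + p)
1/Z(435, I) = 1/(5/2 + 98) = 1/(201/2) = 2/201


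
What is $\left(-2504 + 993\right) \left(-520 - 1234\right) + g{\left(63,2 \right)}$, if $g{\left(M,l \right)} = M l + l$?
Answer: $2650422$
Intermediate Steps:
$g{\left(M,l \right)} = l + M l$
$\left(-2504 + 993\right) \left(-520 - 1234\right) + g{\left(63,2 \right)} = \left(-2504 + 993\right) \left(-520 - 1234\right) + 2 \left(1 + 63\right) = \left(-1511\right) \left(-1754\right) + 2 \cdot 64 = 2650294 + 128 = 2650422$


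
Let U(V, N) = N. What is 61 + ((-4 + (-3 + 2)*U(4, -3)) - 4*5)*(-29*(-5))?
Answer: -2984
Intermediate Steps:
61 + ((-4 + (-3 + 2)*U(4, -3)) - 4*5)*(-29*(-5)) = 61 + ((-4 + (-3 + 2)*(-3)) - 4*5)*(-29*(-5)) = 61 + ((-4 - 1*(-3)) - 20)*145 = 61 + ((-4 + 3) - 20)*145 = 61 + (-1 - 20)*145 = 61 - 21*145 = 61 - 3045 = -2984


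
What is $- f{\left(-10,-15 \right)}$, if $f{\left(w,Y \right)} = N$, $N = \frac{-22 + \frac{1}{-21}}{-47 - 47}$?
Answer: $- \frac{463}{1974} \approx -0.23455$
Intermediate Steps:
$N = \frac{463}{1974}$ ($N = \frac{-22 - \frac{1}{21}}{-94} = \left(- \frac{463}{21}\right) \left(- \frac{1}{94}\right) = \frac{463}{1974} \approx 0.23455$)
$f{\left(w,Y \right)} = \frac{463}{1974}$
$- f{\left(-10,-15 \right)} = \left(-1\right) \frac{463}{1974} = - \frac{463}{1974}$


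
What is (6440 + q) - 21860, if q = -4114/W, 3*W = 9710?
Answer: -74870271/4855 ≈ -15421.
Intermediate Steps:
W = 9710/3 (W = (1/3)*9710 = 9710/3 ≈ 3236.7)
q = -6171/4855 (q = -4114/9710/3 = -4114*3/9710 = -6171/4855 ≈ -1.2711)
(6440 + q) - 21860 = (6440 - 6171/4855) - 21860 = 31260029/4855 - 21860 = -74870271/4855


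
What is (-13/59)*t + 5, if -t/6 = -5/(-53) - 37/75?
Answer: 349639/78175 ≈ 4.4725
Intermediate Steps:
t = 3172/1325 (t = -6*(-5/(-53) - 37/75) = -6*(-5*(-1/53) - 37*1/75) = -6*(5/53 - 37/75) = -6*(-1586/3975) = 3172/1325 ≈ 2.3940)
(-13/59)*t + 5 = -13/59*(3172/1325) + 5 = -13*1/59*(3172/1325) + 5 = -13/59*3172/1325 + 5 = -41236/78175 + 5 = 349639/78175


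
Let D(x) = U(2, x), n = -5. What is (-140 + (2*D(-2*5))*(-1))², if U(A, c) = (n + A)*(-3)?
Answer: 24964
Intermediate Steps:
U(A, c) = 15 - 3*A (U(A, c) = (-5 + A)*(-3) = 15 - 3*A)
D(x) = 9 (D(x) = 15 - 3*2 = 15 - 6 = 9)
(-140 + (2*D(-2*5))*(-1))² = (-140 + (2*9)*(-1))² = (-140 + 18*(-1))² = (-140 - 18)² = (-158)² = 24964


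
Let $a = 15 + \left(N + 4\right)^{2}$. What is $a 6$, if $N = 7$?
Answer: $816$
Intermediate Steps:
$a = 136$ ($a = 15 + \left(7 + 4\right)^{2} = 15 + 11^{2} = 15 + 121 = 136$)
$a 6 = 136 \cdot 6 = 816$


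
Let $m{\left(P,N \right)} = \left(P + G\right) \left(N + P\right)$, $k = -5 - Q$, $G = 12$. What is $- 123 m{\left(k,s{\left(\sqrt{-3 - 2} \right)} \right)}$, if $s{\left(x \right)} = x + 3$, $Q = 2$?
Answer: $2460 - 615 i \sqrt{5} \approx 2460.0 - 1375.2 i$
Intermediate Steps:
$s{\left(x \right)} = 3 + x$
$k = -7$ ($k = -5 - 2 = -7$)
$m{\left(P,N \right)} = \left(12 + P\right) \left(N + P\right)$ ($m{\left(P,N \right)} = \left(P + 12\right) \left(N + P\right) = \left(12 + P\right) \left(N + P\right)$)
$- 123 m{\left(k,s{\left(\sqrt{-3 - 2} \right)} \right)} = - 123 \left(\left(-7\right)^{2} + 12 \left(3 + \sqrt{-3 - 2}\right) + 12 \left(-7\right) + \left(3 + \sqrt{-3 - 2}\right) \left(-7\right)\right) = - 123 \left(49 + 12 \left(3 + \sqrt{-5}\right) - 84 + \left(3 + \sqrt{-5}\right) \left(-7\right)\right) = - 123 \left(49 + 12 \left(3 + i \sqrt{5}\right) - 84 + \left(3 + i \sqrt{5}\right) \left(-7\right)\right) = - 123 \left(49 + \left(36 + 12 i \sqrt{5}\right) - 84 - \left(21 + 7 i \sqrt{5}\right)\right) = - 123 \left(-20 + 5 i \sqrt{5}\right) = 2460 - 615 i \sqrt{5}$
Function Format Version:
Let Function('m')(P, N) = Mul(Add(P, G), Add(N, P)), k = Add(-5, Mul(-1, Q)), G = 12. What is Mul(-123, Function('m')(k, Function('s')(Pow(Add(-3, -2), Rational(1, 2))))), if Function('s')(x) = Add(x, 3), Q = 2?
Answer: Add(2460, Mul(-615, I, Pow(5, Rational(1, 2)))) ≈ Add(2460.0, Mul(-1375.2, I))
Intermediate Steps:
Function('s')(x) = Add(3, x)
k = -7 (k = Add(-5, Mul(-1, 2)) = Add(-5, -2) = -7)
Function('m')(P, N) = Mul(Add(12, P), Add(N, P)) (Function('m')(P, N) = Mul(Add(P, 12), Add(N, P)) = Mul(Add(12, P), Add(N, P)))
Mul(-123, Function('m')(k, Function('s')(Pow(Add(-3, -2), Rational(1, 2))))) = Mul(-123, Add(Pow(-7, 2), Mul(12, Add(3, Pow(Add(-3, -2), Rational(1, 2)))), Mul(12, -7), Mul(Add(3, Pow(Add(-3, -2), Rational(1, 2))), -7))) = Mul(-123, Add(49, Mul(12, Add(3, Pow(-5, Rational(1, 2)))), -84, Mul(Add(3, Pow(-5, Rational(1, 2))), -7))) = Mul(-123, Add(49, Mul(12, Add(3, Mul(I, Pow(5, Rational(1, 2))))), -84, Mul(Add(3, Mul(I, Pow(5, Rational(1, 2)))), -7))) = Mul(-123, Add(49, Add(36, Mul(12, I, Pow(5, Rational(1, 2)))), -84, Add(-21, Mul(-7, I, Pow(5, Rational(1, 2)))))) = Mul(-123, Add(-20, Mul(5, I, Pow(5, Rational(1, 2))))) = Add(2460, Mul(-615, I, Pow(5, Rational(1, 2))))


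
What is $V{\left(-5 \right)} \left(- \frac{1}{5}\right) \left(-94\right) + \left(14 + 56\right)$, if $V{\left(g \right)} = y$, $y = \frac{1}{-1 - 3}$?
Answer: $\frac{653}{10} \approx 65.3$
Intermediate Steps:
$y = - \frac{1}{4}$ ($y = \frac{1}{-4} = - \frac{1}{4} \approx -0.25$)
$V{\left(g \right)} = - \frac{1}{4}$
$V{\left(-5 \right)} \left(- \frac{1}{5}\right) \left(-94\right) + \left(14 + 56\right) = - \frac{\left(-1\right) \frac{1}{5}}{4} \left(-94\right) + \left(14 + 56\right) = - \frac{\left(-1\right) \frac{1}{5}}{4} \left(-94\right) + 70 = \left(- \frac{1}{4}\right) \left(- \frac{1}{5}\right) \left(-94\right) + 70 = \frac{1}{20} \left(-94\right) + 70 = - \frac{47}{10} + 70 = \frac{653}{10}$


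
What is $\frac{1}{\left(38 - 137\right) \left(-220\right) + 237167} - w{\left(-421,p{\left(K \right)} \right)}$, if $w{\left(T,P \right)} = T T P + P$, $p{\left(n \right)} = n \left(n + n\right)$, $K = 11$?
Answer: $- \frac{11106900770107}{258947} \approx -4.2893 \cdot 10^{7}$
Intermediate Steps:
$p{\left(n \right)} = 2 n^{2}$ ($p{\left(n \right)} = n 2 n = 2 n^{2}$)
$w{\left(T,P \right)} = P + P T^{2}$ ($w{\left(T,P \right)} = T^{2} P + P = P T^{2} + P = P + P T^{2}$)
$\frac{1}{\left(38 - 137\right) \left(-220\right) + 237167} - w{\left(-421,p{\left(K \right)} \right)} = \frac{1}{\left(38 - 137\right) \left(-220\right) + 237167} - 2 \cdot 11^{2} \left(1 + \left(-421\right)^{2}\right) = \frac{1}{\left(-99\right) \left(-220\right) + 237167} - 2 \cdot 121 \left(1 + 177241\right) = \frac{1}{21780 + 237167} - 242 \cdot 177242 = \frac{1}{258947} - 42892564 = - \frac{11106900770107}{258947}$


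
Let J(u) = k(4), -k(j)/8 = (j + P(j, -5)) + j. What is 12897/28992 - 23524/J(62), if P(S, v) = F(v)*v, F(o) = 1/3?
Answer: 85332657/183616 ≈ 464.73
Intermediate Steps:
F(o) = 1/3
P(S, v) = v/3
k(j) = 40/3 - 16*j (k(j) = -8*((j + (1/3)*(-5)) + j) = -8*((j - 5/3) + j) = -8*((-5/3 + j) + j) = -8*(-5/3 + 2*j) = 40/3 - 16*j)
J(u) = -152/3 (J(u) = 40/3 - 16*4 = 40/3 - 64 = -152/3)
12897/28992 - 23524/J(62) = 12897/28992 - 23524/(-152/3) = 12897*(1/28992) - 23524*(-3/152) = 4299/9664 + 17643/38 = 85332657/183616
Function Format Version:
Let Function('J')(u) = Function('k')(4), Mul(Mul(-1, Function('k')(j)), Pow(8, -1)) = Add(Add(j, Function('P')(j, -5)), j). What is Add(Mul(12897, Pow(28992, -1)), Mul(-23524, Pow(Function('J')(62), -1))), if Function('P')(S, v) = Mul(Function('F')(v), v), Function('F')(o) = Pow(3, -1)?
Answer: Rational(85332657, 183616) ≈ 464.73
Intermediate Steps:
Function('F')(o) = Rational(1, 3)
Function('P')(S, v) = Mul(Rational(1, 3), v)
Function('k')(j) = Add(Rational(40, 3), Mul(-16, j)) (Function('k')(j) = Mul(-8, Add(Add(j, Mul(Rational(1, 3), -5)), j)) = Mul(-8, Add(Add(j, Rational(-5, 3)), j)) = Mul(-8, Add(Add(Rational(-5, 3), j), j)) = Mul(-8, Add(Rational(-5, 3), Mul(2, j))) = Add(Rational(40, 3), Mul(-16, j)))
Function('J')(u) = Rational(-152, 3) (Function('J')(u) = Add(Rational(40, 3), Mul(-16, 4)) = Add(Rational(40, 3), -64) = Rational(-152, 3))
Add(Mul(12897, Pow(28992, -1)), Mul(-23524, Pow(Function('J')(62), -1))) = Add(Mul(12897, Pow(28992, -1)), Mul(-23524, Pow(Rational(-152, 3), -1))) = Add(Mul(12897, Rational(1, 28992)), Mul(-23524, Rational(-3, 152))) = Add(Rational(4299, 9664), Rational(17643, 38)) = Rational(85332657, 183616)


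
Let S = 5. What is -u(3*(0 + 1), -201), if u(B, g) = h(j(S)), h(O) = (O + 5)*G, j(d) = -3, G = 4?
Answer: -8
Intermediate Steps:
h(O) = 20 + 4*O (h(O) = (O + 5)*4 = (5 + O)*4 = 20 + 4*O)
u(B, g) = 8 (u(B, g) = 20 + 4*(-3) = 20 - 12 = 8)
-u(3*(0 + 1), -201) = -1*8 = -8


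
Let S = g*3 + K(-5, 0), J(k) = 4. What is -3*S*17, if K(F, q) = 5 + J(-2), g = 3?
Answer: -918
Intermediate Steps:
K(F, q) = 9 (K(F, q) = 5 + 4 = 9)
S = 18 (S = 3*3 + 9 = 9 + 9 = 18)
-3*S*17 = -3*18*17 = -54*17 = -918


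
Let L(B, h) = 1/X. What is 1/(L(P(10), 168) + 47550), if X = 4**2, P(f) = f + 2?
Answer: 16/760801 ≈ 2.1030e-5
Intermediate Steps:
P(f) = 2 + f
X = 16
L(B, h) = 1/16
1/(L(P(10), 168) + 47550) = 1/(1/16 + 47550) = 1/(760801/16) = 16/760801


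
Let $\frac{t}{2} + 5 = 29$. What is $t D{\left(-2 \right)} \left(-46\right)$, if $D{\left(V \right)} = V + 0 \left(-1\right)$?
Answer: $4416$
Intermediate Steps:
$D{\left(V \right)} = V$ ($D{\left(V \right)} = V + 0 = V$)
$t = 48$ ($t = -10 + 2 \cdot 29 = -10 + 58 = 48$)
$t D{\left(-2 \right)} \left(-46\right) = 48 \left(-2\right) \left(-46\right) = \left(-96\right) \left(-46\right) = 4416$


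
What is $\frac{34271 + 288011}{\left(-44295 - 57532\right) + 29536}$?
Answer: $- \frac{322282}{72291} \approx -4.4581$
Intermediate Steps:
$\frac{34271 + 288011}{\left(-44295 - 57532\right) + 29536} = \frac{322282}{-101827 + 29536} = \frac{322282}{-72291} = 322282 \left(- \frac{1}{72291}\right) = - \frac{322282}{72291}$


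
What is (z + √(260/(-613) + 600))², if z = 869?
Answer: 463281233/613 + 3476*√56325505/613 ≈ 7.9832e+5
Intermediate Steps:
(z + √(260/(-613) + 600))² = (869 + √(260/(-613) + 600))² = (869 + √(260*(-1/613) + 600))² = (869 + √(-260/613 + 600))² = (869 + √(367540/613))² = (869 + 2*√56325505/613)²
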